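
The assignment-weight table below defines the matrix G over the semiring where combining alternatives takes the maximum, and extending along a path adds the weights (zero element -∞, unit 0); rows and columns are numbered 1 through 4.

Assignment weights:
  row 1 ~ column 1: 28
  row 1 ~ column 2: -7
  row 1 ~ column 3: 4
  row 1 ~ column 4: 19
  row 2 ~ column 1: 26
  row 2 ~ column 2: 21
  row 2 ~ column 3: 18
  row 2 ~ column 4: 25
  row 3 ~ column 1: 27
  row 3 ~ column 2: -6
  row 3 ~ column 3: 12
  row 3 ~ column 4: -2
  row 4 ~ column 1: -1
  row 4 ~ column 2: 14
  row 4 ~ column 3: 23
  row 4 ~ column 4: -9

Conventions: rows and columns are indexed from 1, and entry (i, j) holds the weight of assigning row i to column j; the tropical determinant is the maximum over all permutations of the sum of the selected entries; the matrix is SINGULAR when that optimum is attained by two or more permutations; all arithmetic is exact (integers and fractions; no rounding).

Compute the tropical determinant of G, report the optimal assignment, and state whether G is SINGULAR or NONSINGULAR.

σ = (1, 2, 3, 4): 28 + 21 + 12 + (-9) = 52
σ = (1, 2, 4, 3): 28 + 21 + (-2) + 23 = 70
σ = (1, 3, 2, 4): 28 + 18 + (-6) + (-9) = 31
σ = (1, 3, 4, 2): 28 + 18 + (-2) + 14 = 58
σ = (1, 4, 2, 3): 28 + 25 + (-6) + 23 = 70
σ = (1, 4, 3, 2): 28 + 25 + 12 + 14 = 79
σ = (2, 1, 3, 4): (-7) + 26 + 12 + (-9) = 22
σ = (2, 1, 4, 3): (-7) + 26 + (-2) + 23 = 40
σ = (2, 3, 1, 4): (-7) + 18 + 27 + (-9) = 29
σ = (2, 3, 4, 1): (-7) + 18 + (-2) + (-1) = 8
σ = (2, 4, 1, 3): (-7) + 25 + 27 + 23 = 68
σ = (2, 4, 3, 1): (-7) + 25 + 12 + (-1) = 29
σ = (3, 1, 2, 4): 4 + 26 + (-6) + (-9) = 15
σ = (3, 1, 4, 2): 4 + 26 + (-2) + 14 = 42
σ = (3, 2, 1, 4): 4 + 21 + 27 + (-9) = 43
σ = (3, 2, 4, 1): 4 + 21 + (-2) + (-1) = 22
σ = (3, 4, 1, 2): 4 + 25 + 27 + 14 = 70
σ = (3, 4, 2, 1): 4 + 25 + (-6) + (-1) = 22
σ = (4, 1, 2, 3): 19 + 26 + (-6) + 23 = 62
σ = (4, 1, 3, 2): 19 + 26 + 12 + 14 = 71
σ = (4, 2, 1, 3): 19 + 21 + 27 + 23 = 90
σ = (4, 2, 3, 1): 19 + 21 + 12 + (-1) = 51
σ = (4, 3, 1, 2): 19 + 18 + 27 + 14 = 78
σ = (4, 3, 2, 1): 19 + 18 + (-6) + (-1) = 30
Optimal value attained by: σ = (4, 2, 1, 3).
Answer: det⊕(G) = 90; verdict: NONSINGULAR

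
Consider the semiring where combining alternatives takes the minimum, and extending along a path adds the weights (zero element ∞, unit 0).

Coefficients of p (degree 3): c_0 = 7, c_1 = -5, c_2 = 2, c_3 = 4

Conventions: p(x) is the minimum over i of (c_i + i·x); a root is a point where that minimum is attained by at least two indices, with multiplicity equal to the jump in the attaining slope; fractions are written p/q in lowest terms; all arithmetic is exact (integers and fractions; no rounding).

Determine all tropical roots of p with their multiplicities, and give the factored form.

hull edge (i=0, c=7) to (i=1, c=-5): slope -12, span 1
hull edge (i=1, c=-5) to (i=3, c=4): slope 9/2, span 2
Factored form: p(x) = 4 ⊗ (x ⊕ (-9/2)) ⊗ (x ⊕ (-9/2)) ⊗ (x ⊕ 12)
Answer: roots = -9/2 (mult 2), 12 (mult 1)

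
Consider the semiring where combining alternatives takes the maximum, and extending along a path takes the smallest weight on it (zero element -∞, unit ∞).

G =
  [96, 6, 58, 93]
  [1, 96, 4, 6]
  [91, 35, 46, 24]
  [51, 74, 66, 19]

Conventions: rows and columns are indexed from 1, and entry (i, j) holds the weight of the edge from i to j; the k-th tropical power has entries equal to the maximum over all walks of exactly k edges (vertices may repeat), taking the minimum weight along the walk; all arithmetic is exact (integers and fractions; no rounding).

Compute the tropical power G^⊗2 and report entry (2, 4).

G^⊗2:
  [96, 74, 66, 93]
  [6, 96, 6, 6]
  [91, 35, 58, 91]
  [66, 74, 51, 51]
Key observation: the optimum is the walk 2->2->4, with weight 96 min 6 = 6.
Optimal value attained by: walk 2->2->4.
Answer: (G^⊗2)[2][4] = 6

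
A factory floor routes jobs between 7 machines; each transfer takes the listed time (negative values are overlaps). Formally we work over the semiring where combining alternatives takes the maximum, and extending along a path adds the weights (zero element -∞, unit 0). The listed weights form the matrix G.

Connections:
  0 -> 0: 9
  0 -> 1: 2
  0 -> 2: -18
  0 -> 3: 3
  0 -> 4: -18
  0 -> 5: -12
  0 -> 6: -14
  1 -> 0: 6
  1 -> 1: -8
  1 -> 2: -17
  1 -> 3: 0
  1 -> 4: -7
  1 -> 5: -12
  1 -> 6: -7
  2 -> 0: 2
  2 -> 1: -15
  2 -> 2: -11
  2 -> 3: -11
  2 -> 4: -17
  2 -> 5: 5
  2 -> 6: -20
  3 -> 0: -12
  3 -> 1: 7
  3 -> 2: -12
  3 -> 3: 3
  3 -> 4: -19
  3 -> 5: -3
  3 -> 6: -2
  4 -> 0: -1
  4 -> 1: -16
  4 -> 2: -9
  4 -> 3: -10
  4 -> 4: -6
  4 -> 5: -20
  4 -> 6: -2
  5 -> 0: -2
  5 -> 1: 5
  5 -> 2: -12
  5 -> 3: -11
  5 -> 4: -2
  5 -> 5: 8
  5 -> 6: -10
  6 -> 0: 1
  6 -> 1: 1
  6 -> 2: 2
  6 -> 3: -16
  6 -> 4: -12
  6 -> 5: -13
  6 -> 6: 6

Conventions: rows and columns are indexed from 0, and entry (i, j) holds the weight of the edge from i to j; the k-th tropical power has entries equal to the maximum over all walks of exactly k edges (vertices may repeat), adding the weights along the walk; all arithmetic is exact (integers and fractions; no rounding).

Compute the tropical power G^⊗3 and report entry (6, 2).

G^⊗2:
  [18, 11, -9, 12, -5, 0, 1]
  [15, 8, -5, 9, -12, -3, -1]
  [11, 10, -7, 5, 3, 13, -5]
  [13, 10, 0, 7, 0, 5, 4]
  [8, 1, 0, 2, -12, -4, 4]
  [11, 13, -4, 5, 6, 16, -2]
  [10, 7, 8, 4, -6, 7, 12]
G^⊗3:
  [27, 20, 3, 21, 4, 9, 10]
  [24, 17, 1, 18, 1, 6, 7]
  [20, 18, 1, 14, 11, 21, 3]
  [22, 15, 6, 16, 3, 13, 10]
  [17, 10, 6, 11, -6, 5, 10]
  [20, 21, 4, 14, 14, 24, 6]
  [19, 13, 14, 13, 5, 15, 18]
Key observation: the optimum is the walk 6->6->6->2, with weight 6 + 6 + 2 = 14.
Optimal value attained by: walk 6->6->6->2.
Answer: (G^⊗3)[6][2] = 14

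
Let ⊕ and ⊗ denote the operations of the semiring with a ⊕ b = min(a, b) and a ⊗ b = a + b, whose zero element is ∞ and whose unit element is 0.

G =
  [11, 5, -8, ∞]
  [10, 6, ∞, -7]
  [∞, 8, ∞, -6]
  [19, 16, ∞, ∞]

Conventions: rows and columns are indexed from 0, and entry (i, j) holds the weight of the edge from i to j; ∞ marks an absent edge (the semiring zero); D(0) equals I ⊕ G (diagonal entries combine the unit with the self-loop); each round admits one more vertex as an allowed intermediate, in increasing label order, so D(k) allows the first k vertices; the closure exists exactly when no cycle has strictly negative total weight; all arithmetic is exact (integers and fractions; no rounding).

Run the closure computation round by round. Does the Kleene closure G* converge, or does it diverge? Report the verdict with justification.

D(0):
  [0, 5, -8, ∞]
  [10, 0, ∞, -7]
  [∞, 8, 0, -6]
  [19, 16, ∞, 0]
D(1):
  [0, 5, -8, ∞]
  [10, 0, 2, -7]
  [∞, 8, 0, -6]
  [19, 16, 11, 0]
D(2):
  [0, 5, -8, -2]
  [10, 0, 2, -7]
  [18, 8, 0, -6]
  [19, 16, 11, 0]
D(3):
  [0, 0, -8, -14]
  [10, 0, 2, -7]
  [18, 8, 0, -6]
  [19, 16, 11, 0]
D(4):
  [0, 0, -8, -14]
  [10, 0, 2, -7]
  [13, 8, 0, -6]
  [19, 16, 11, 0]
Key observation: every diagonal entry stays at the unit through all rounds, so no improving cycle exists.
Answer: CONVERGES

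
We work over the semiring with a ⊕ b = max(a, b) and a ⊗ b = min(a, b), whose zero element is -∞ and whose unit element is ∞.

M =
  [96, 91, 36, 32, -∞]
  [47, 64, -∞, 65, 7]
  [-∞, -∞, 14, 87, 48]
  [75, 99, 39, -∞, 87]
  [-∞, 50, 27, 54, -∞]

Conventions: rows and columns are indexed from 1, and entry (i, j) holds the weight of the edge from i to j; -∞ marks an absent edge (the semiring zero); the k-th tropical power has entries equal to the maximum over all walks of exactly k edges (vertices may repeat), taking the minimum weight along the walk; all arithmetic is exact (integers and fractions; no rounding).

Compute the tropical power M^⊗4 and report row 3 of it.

M^⊗2:
  [96, 91, 36, 65, 36]
  [65, 65, 39, 64, 65]
  [75, 87, 39, 48, 87]
  [75, 75, 36, 65, 39]
  [54, 54, 39, 50, 54]
M^⊗3:
  [96, 91, 39, 65, 65]
  [65, 65, 39, 65, 64]
  [75, 75, 39, 65, 48]
  [75, 75, 39, 65, 65]
  [54, 54, 39, 54, 50]
M^⊗4:
  [96, 91, 39, 65, 65]
  [65, 65, 39, 65, 65]
  [75, 75, 39, 65, 65]
  [75, 75, 39, 65, 65]
  [54, 54, 39, 54, 54]
Answer: row 3 of M^⊗4 = [75, 75, 39, 65, 65]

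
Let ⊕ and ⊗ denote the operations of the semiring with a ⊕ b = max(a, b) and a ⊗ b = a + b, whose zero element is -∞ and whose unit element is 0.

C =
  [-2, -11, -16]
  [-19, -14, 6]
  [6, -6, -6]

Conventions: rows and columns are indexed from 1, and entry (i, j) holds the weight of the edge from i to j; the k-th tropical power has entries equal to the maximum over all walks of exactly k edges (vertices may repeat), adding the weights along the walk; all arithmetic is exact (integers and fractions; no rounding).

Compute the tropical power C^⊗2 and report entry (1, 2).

C^⊗2:
  [-4, -13, -5]
  [12, 0, 0]
  [4, -5, 0]
Key observation: the optimum is the walk 1->1->2, with weight (-2) + (-11) = -13.
Optimal value attained by: walk 1->1->2.
Answer: (C^⊗2)[1][2] = -13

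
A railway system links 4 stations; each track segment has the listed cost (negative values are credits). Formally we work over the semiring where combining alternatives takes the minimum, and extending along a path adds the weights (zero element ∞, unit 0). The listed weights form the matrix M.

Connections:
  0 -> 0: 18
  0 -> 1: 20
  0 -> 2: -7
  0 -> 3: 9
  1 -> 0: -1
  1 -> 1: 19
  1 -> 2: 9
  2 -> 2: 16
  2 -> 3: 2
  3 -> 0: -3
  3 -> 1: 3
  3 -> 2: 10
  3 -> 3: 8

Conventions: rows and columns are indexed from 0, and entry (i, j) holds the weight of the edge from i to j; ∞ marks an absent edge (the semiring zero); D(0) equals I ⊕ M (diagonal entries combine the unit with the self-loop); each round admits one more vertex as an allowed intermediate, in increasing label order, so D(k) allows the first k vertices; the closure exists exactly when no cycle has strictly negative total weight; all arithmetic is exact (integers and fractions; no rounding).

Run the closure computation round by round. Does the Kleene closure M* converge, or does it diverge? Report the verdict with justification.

D(0):
  [0, 20, -7, 9]
  [-1, 0, 9, ∞]
  [∞, ∞, 0, 2]
  [-3, 3, 10, 0]
D(1):
  [0, 20, -7, 9]
  [-1, 0, -8, 8]
  [∞, ∞, 0, 2]
  [-3, 3, -10, 0]
D(2):
  [0, 20, -7, 9]
  [-1, 0, -8, 8]
  [∞, ∞, 0, 2]
  [-3, 3, -10, 0]
Detection: at round 3, diagonal entry (3, 3) turns strictly negative.
Key observation: the cycle 3->0->2->3 has total weight (-3) + (-7) + 2, which is strictly negative.
Answer: DIVERGES — negative cycle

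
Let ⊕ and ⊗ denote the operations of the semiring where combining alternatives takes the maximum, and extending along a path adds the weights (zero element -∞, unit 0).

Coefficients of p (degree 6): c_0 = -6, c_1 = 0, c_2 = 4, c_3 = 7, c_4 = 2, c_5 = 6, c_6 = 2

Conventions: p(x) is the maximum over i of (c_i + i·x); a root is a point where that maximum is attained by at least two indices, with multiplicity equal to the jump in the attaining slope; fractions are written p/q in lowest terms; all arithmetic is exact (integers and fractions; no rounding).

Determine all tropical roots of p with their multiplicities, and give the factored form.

hull edge (i=0, c=-6) to (i=1, c=0): slope 6, span 1
hull edge (i=1, c=0) to (i=2, c=4): slope 4, span 1
hull edge (i=2, c=4) to (i=3, c=7): slope 3, span 1
hull edge (i=3, c=7) to (i=5, c=6): slope -1/2, span 2
hull edge (i=5, c=6) to (i=6, c=2): slope -4, span 1
Factored form: p(x) = 2 ⊗ (x ⊕ (-6)) ⊗ (x ⊕ (-4)) ⊗ (x ⊕ (-3)) ⊗ (x ⊕ 1/2) ⊗ (x ⊕ 1/2) ⊗ (x ⊕ 4)
Answer: roots = -6 (mult 1), -4 (mult 1), -3 (mult 1), 1/2 (mult 2), 4 (mult 1)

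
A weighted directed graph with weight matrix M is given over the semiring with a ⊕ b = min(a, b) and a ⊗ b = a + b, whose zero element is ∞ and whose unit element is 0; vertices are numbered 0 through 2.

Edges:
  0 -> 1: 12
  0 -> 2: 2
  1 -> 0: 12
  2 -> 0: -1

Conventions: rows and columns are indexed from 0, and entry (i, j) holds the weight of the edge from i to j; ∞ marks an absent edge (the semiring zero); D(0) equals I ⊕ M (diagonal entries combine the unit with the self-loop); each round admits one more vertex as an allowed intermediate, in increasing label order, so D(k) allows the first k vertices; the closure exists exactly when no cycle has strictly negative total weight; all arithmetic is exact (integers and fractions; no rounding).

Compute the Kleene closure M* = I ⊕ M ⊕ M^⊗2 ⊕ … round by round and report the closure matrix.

D(0):
  [0, 12, 2]
  [12, 0, ∞]
  [-1, ∞, 0]
D(1):
  [0, 12, 2]
  [12, 0, 14]
  [-1, 11, 0]
D(2):
  [0, 12, 2]
  [12, 0, 14]
  [-1, 11, 0]
D(3):
  [0, 12, 2]
  [12, 0, 14]
  [-1, 11, 0]
Answer: M* = [[0, 12, 2], [12, 0, 14], [-1, 11, 0]]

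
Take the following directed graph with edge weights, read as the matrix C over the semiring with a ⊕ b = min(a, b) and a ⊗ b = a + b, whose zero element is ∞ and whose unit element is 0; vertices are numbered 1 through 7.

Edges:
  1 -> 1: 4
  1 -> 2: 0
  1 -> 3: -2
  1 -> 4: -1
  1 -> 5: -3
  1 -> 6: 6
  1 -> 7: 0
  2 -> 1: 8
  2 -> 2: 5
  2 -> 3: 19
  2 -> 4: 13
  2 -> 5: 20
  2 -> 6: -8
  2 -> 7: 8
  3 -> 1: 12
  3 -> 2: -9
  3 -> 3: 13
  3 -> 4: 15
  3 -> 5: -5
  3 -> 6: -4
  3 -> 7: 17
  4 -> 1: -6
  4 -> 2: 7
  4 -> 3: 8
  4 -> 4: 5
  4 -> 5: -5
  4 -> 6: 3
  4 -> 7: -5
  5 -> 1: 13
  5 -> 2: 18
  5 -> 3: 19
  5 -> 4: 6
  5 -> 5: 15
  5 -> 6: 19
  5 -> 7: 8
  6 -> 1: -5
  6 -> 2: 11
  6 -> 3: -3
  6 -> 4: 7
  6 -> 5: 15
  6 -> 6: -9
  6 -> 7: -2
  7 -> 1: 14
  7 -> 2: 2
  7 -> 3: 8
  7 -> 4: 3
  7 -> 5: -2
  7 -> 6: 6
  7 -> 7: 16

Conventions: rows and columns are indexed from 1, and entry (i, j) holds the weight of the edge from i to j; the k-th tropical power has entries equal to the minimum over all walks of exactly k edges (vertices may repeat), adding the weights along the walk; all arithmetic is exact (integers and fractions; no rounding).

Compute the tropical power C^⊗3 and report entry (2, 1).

C^⊗2:
  [-7, -11, 2, 3, -7, -8, -6]
  [-13, 3, -11, -1, 5, -17, -10]
  [-9, -4, -7, 1, 8, -17, -6]
  [-2, -6, -8, -7, -9, -6, -6]
  [0, 10, 11, 11, 1, 9, 1]
  [-14, -12, -12, -6, -8, -18, -11]
  [-3, -1, 3, 4, -2, -6, -2]
C^⊗3:
  [-13, -7, -11, -8, -10, -19, -10]
  [-22, -20, -20, -14, -16, -26, -19]
  [-22, -16, -20, -10, -12, -26, -19]
  [-13, -17, -9, -3, -13, -15, -12]
  [4, 0, -2, -1, -3, 0, 0]
  [-23, -21, -21, -15, -17, -27, -20]
  [-11, -6, -9, -4, -6, -15, -8]
Key observation: the optimum is the walk 2->6->6->1, with weight (-8) + (-9) + (-5) = -22.
Optimal value attained by: walk 2->6->6->1.
Answer: (C^⊗3)[2][1] = -22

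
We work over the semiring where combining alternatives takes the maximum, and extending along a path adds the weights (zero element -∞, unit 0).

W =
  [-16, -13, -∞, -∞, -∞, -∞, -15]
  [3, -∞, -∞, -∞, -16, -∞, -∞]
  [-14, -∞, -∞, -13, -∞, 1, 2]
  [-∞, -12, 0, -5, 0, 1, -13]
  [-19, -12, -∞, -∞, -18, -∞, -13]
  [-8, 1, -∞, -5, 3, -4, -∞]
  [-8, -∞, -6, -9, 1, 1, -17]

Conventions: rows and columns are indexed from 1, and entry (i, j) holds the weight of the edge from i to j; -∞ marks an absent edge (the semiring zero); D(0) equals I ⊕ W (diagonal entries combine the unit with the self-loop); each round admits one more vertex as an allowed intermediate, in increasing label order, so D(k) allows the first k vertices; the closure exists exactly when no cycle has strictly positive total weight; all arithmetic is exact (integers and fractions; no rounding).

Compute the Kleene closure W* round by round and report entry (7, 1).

D(0):
  [0, -13, -∞, -∞, -∞, -∞, -15]
  [3, 0, -∞, -∞, -16, -∞, -∞]
  [-14, -∞, 0, -13, -∞, 1, 2]
  [-∞, -12, 0, 0, 0, 1, -13]
  [-19, -12, -∞, -∞, 0, -∞, -13]
  [-8, 1, -∞, -5, 3, 0, -∞]
  [-8, -∞, -6, -9, 1, 1, 0]
D(1):
  [0, -13, -∞, -∞, -∞, -∞, -15]
  [3, 0, -∞, -∞, -16, -∞, -12]
  [-14, -27, 0, -13, -∞, 1, 2]
  [-∞, -12, 0, 0, 0, 1, -13]
  [-19, -12, -∞, -∞, 0, -∞, -13]
  [-8, 1, -∞, -5, 3, 0, -23]
  [-8, -21, -6, -9, 1, 1, 0]
D(2):
  [0, -13, -∞, -∞, -29, -∞, -15]
  [3, 0, -∞, -∞, -16, -∞, -12]
  [-14, -27, 0, -13, -43, 1, 2]
  [-9, -12, 0, 0, 0, 1, -13]
  [-9, -12, -∞, -∞, 0, -∞, -13]
  [4, 1, -∞, -5, 3, 0, -11]
  [-8, -21, -6, -9, 1, 1, 0]
D(3):
  [0, -13, -∞, -∞, -29, -∞, -15]
  [3, 0, -∞, -∞, -16, -∞, -12]
  [-14, -27, 0, -13, -43, 1, 2]
  [-9, -12, 0, 0, 0, 1, 2]
  [-9, -12, -∞, -∞, 0, -∞, -13]
  [4, 1, -∞, -5, 3, 0, -11]
  [-8, -21, -6, -9, 1, 1, 0]
D(4):
  [0, -13, -∞, -∞, -29, -∞, -15]
  [3, 0, -∞, -∞, -16, -∞, -12]
  [-14, -25, 0, -13, -13, 1, 2]
  [-9, -12, 0, 0, 0, 1, 2]
  [-9, -12, -∞, -∞, 0, -∞, -13]
  [4, 1, -5, -5, 3, 0, -3]
  [-8, -21, -6, -9, 1, 1, 0]
D(5):
  [0, -13, -∞, -∞, -29, -∞, -15]
  [3, 0, -∞, -∞, -16, -∞, -12]
  [-14, -25, 0, -13, -13, 1, 2]
  [-9, -12, 0, 0, 0, 1, 2]
  [-9, -12, -∞, -∞, 0, -∞, -13]
  [4, 1, -5, -5, 3, 0, -3]
  [-8, -11, -6, -9, 1, 1, 0]
D(6):
  [0, -13, -∞, -∞, -29, -∞, -15]
  [3, 0, -∞, -∞, -16, -∞, -12]
  [5, 2, 0, -4, 4, 1, 2]
  [5, 2, 0, 0, 4, 1, 2]
  [-9, -12, -∞, -∞, 0, -∞, -13]
  [4, 1, -5, -5, 3, 0, -3]
  [5, 2, -4, -4, 4, 1, 0]
D(7):
  [0, -13, -19, -19, -11, -14, -15]
  [3, 0, -16, -16, -8, -11, -12]
  [7, 4, 0, -2, 6, 3, 2]
  [7, 4, 0, 0, 6, 3, 2]
  [-8, -11, -17, -17, 0, -12, -13]
  [4, 1, -5, -5, 3, 0, -3]
  [5, 2, -4, -4, 4, 1, 0]
Answer: W*[7][1] = 5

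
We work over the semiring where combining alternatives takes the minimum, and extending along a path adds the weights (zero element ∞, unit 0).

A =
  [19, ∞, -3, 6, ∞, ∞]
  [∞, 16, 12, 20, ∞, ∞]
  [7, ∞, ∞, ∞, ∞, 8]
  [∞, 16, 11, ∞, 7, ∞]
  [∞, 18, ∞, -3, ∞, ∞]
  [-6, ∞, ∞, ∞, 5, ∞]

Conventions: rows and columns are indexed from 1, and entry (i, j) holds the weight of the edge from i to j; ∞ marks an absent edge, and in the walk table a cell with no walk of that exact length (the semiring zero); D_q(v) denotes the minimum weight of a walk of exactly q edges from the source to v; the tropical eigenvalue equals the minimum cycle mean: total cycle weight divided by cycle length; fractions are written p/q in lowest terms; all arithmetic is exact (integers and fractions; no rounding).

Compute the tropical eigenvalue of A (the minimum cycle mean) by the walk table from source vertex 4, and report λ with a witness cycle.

q=0: [∞, ∞, ∞, 0, ∞, ∞]
q=1: [∞, 16, 11, ∞, 7, ∞]
q=2: [18, 25, 28, 4, ∞, 19]
q=3: [13, 20, 15, 24, 11, 36]
q=4: [22, 29, 10, 8, 31, 23]
q=5: [17, 24, 19, 28, 15, 18]
q=6: [12, 33, 14, 12, 23, 27]
Optimal cycle mean attained by: cycle 1->3->6->1, total (-3) + 8 + (-6), length 3.
Answer: λ = -1/3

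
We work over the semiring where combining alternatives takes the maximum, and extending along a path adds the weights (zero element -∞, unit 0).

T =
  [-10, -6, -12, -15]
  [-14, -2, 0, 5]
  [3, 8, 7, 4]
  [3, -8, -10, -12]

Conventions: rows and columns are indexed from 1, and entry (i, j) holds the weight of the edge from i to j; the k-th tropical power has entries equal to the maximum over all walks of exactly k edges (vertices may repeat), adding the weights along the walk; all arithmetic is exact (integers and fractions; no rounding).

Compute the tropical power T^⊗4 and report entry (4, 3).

T^⊗2:
  [-9, -4, -5, -1]
  [8, 8, 7, 4]
  [10, 15, 14, 13]
  [-7, -2, -3, -3]
T^⊗3:
  [2, 3, 2, 1]
  [10, 15, 14, 13]
  [17, 22, 21, 20]
  [0, 5, 4, 3]
T^⊗4:
  [5, 10, 9, 8]
  [17, 22, 21, 20]
  [24, 29, 28, 27]
  [7, 12, 11, 10]
Key observation: the optimum is the walk 4->3->3->3->3, with weight (-10) + 7 + 7 + 7 = 11.
Optimal value attained by: walk 4->3->3->3->3.
Answer: (T^⊗4)[4][3] = 11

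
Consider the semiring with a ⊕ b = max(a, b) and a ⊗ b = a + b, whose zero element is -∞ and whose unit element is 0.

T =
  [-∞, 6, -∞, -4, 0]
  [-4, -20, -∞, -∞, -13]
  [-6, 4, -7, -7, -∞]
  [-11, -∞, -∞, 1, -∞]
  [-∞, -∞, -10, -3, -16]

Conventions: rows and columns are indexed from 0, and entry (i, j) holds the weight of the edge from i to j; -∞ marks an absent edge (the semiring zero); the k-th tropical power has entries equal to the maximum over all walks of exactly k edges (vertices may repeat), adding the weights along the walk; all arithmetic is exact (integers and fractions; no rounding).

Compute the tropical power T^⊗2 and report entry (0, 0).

T^⊗2:
  [2, -14, -10, -3, -7]
  [-24, 2, -23, -8, -4]
  [0, 0, -14, -6, -6]
  [-10, -5, -∞, 2, -11]
  [-14, -6, -17, -2, -32]
Key observation: the optimum is the walk 0->1->0, with weight 6 + (-4) = 2.
Optimal value attained by: walk 0->1->0.
Answer: (T^⊗2)[0][0] = 2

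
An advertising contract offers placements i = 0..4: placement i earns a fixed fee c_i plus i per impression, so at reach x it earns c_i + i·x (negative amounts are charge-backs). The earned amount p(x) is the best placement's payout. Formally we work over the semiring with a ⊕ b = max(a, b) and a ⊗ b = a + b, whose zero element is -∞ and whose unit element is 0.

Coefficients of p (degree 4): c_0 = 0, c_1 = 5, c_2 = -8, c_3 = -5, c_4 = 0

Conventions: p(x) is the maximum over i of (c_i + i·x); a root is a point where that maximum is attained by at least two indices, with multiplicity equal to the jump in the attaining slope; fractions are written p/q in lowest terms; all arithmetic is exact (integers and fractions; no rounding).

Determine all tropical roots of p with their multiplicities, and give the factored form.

hull edge (i=0, c=0) to (i=1, c=5): slope 5, span 1
hull edge (i=1, c=5) to (i=4, c=0): slope -5/3, span 3
Factored form: p(x) = 0 ⊗ (x ⊕ (-5)) ⊗ (x ⊕ 5/3) ⊗ (x ⊕ 5/3) ⊗ (x ⊕ 5/3)
Answer: roots = -5 (mult 1), 5/3 (mult 3)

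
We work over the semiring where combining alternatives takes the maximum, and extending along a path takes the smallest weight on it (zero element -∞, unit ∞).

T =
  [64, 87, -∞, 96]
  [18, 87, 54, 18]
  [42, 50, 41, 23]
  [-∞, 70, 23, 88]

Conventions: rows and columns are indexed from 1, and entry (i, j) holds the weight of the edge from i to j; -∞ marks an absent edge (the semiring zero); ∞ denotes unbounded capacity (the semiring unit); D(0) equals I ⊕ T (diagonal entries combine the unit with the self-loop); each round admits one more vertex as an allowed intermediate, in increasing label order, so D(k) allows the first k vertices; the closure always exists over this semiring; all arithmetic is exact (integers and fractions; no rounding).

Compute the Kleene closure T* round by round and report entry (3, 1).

D(0):
  [∞, 87, -∞, 96]
  [18, ∞, 54, 18]
  [42, 50, ∞, 23]
  [-∞, 70, 23, ∞]
D(1):
  [∞, 87, -∞, 96]
  [18, ∞, 54, 18]
  [42, 50, ∞, 42]
  [-∞, 70, 23, ∞]
D(2):
  [∞, 87, 54, 96]
  [18, ∞, 54, 18]
  [42, 50, ∞, 42]
  [18, 70, 54, ∞]
D(3):
  [∞, 87, 54, 96]
  [42, ∞, 54, 42]
  [42, 50, ∞, 42]
  [42, 70, 54, ∞]
D(4):
  [∞, 87, 54, 96]
  [42, ∞, 54, 42]
  [42, 50, ∞, 42]
  [42, 70, 54, ∞]
Answer: T*[3][1] = 42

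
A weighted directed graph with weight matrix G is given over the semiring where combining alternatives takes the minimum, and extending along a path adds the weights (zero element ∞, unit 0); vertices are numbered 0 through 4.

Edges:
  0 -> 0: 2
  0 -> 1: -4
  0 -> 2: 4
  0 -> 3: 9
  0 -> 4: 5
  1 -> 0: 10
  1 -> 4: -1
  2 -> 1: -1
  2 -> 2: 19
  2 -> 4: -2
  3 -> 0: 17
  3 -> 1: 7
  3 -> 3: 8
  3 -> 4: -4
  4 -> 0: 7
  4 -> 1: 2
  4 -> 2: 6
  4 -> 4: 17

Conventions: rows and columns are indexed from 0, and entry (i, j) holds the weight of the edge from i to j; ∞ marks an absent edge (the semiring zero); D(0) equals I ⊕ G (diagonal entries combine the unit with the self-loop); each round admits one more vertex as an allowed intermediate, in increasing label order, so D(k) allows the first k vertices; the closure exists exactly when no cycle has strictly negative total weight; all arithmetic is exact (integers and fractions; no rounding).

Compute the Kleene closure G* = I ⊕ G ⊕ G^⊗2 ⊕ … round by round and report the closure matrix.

D(0):
  [0, -4, 4, 9, 5]
  [10, 0, ∞, ∞, -1]
  [∞, -1, 0, ∞, -2]
  [17, 7, ∞, 0, -4]
  [7, 2, 6, ∞, 0]
D(1):
  [0, -4, 4, 9, 5]
  [10, 0, 14, 19, -1]
  [∞, -1, 0, ∞, -2]
  [17, 7, 21, 0, -4]
  [7, 2, 6, 16, 0]
D(2):
  [0, -4, 4, 9, -5]
  [10, 0, 14, 19, -1]
  [9, -1, 0, 18, -2]
  [17, 7, 21, 0, -4]
  [7, 2, 6, 16, 0]
D(3):
  [0, -4, 4, 9, -5]
  [10, 0, 14, 19, -1]
  [9, -1, 0, 18, -2]
  [17, 7, 21, 0, -4]
  [7, 2, 6, 16, 0]
D(4):
  [0, -4, 4, 9, -5]
  [10, 0, 14, 19, -1]
  [9, -1, 0, 18, -2]
  [17, 7, 21, 0, -4]
  [7, 2, 6, 16, 0]
D(5):
  [0, -4, 1, 9, -5]
  [6, 0, 5, 15, -1]
  [5, -1, 0, 14, -2]
  [3, -2, 2, 0, -4]
  [7, 2, 6, 16, 0]
Answer: G* = [[0, -4, 1, 9, -5], [6, 0, 5, 15, -1], [5, -1, 0, 14, -2], [3, -2, 2, 0, -4], [7, 2, 6, 16, 0]]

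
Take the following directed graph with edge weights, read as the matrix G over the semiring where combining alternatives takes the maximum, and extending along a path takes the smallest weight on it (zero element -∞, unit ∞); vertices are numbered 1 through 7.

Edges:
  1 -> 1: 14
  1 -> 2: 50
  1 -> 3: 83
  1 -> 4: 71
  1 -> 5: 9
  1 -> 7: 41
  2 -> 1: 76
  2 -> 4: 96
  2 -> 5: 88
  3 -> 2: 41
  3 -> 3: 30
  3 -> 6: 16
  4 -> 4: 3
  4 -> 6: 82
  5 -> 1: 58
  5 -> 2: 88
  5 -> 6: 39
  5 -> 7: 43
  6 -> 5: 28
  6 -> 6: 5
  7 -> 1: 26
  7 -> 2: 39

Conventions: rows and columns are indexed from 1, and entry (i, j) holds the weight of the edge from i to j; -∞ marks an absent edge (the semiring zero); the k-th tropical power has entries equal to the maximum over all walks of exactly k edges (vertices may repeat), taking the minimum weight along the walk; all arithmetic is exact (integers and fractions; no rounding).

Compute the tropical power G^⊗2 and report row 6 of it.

G^⊗2:
  [50, 41, 30, 50, 50, 71, 14]
  [58, 88, 76, 71, 9, 82, 43]
  [41, 30, 30, 41, 41, 16, -∞]
  [-∞, -∞, -∞, 3, 28, 5, -∞]
  [76, 50, 58, 88, 88, 5, 41]
  [28, 28, -∞, -∞, 5, 28, 28]
  [39, 26, 26, 39, 39, -∞, 26]
Answer: row 6 of G^⊗2 = [28, 28, -∞, -∞, 5, 28, 28]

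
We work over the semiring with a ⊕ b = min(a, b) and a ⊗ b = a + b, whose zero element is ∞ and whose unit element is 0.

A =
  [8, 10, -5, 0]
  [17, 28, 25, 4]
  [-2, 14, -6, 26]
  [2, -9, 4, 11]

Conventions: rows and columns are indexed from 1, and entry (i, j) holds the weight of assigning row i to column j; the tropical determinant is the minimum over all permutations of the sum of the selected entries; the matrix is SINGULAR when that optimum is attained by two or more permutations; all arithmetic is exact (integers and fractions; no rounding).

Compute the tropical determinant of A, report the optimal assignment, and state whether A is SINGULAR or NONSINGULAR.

σ = (1, 2, 3, 4): 8 + 28 + (-6) + 11 = 41
σ = (1, 2, 4, 3): 8 + 28 + 26 + 4 = 66
σ = (1, 3, 2, 4): 8 + 25 + 14 + 11 = 58
σ = (1, 3, 4, 2): 8 + 25 + 26 + (-9) = 50
σ = (1, 4, 2, 3): 8 + 4 + 14 + 4 = 30
σ = (1, 4, 3, 2): 8 + 4 + (-6) + (-9) = -3
σ = (2, 1, 3, 4): 10 + 17 + (-6) + 11 = 32
σ = (2, 1, 4, 3): 10 + 17 + 26 + 4 = 57
σ = (2, 3, 1, 4): 10 + 25 + (-2) + 11 = 44
σ = (2, 3, 4, 1): 10 + 25 + 26 + 2 = 63
σ = (2, 4, 1, 3): 10 + 4 + (-2) + 4 = 16
σ = (2, 4, 3, 1): 10 + 4 + (-6) + 2 = 10
σ = (3, 1, 2, 4): (-5) + 17 + 14 + 11 = 37
σ = (3, 1, 4, 2): (-5) + 17 + 26 + (-9) = 29
σ = (3, 2, 1, 4): (-5) + 28 + (-2) + 11 = 32
σ = (3, 2, 4, 1): (-5) + 28 + 26 + 2 = 51
σ = (3, 4, 1, 2): (-5) + 4 + (-2) + (-9) = -12
σ = (3, 4, 2, 1): (-5) + 4 + 14 + 2 = 15
σ = (4, 1, 2, 3): 0 + 17 + 14 + 4 = 35
σ = (4, 1, 3, 2): 0 + 17 + (-6) + (-9) = 2
σ = (4, 2, 1, 3): 0 + 28 + (-2) + 4 = 30
σ = (4, 2, 3, 1): 0 + 28 + (-6) + 2 = 24
σ = (4, 3, 1, 2): 0 + 25 + (-2) + (-9) = 14
σ = (4, 3, 2, 1): 0 + 25 + 14 + 2 = 41
Optimal value attained by: σ = (3, 4, 1, 2).
Answer: det⊕(A) = -12; verdict: NONSINGULAR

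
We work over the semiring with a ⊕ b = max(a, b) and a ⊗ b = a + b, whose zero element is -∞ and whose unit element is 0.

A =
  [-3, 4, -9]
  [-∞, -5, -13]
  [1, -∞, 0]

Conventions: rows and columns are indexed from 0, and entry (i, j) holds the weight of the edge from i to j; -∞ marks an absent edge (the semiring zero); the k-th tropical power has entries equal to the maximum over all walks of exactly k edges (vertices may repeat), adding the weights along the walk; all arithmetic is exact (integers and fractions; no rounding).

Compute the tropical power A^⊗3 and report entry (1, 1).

A^⊗2:
  [-6, 1, -9]
  [-12, -10, -13]
  [1, 5, 0]
A^⊗3:
  [-8, -2, -9]
  [-12, -8, -13]
  [1, 5, 0]
Key observation: the optimum is the walk 1->2->0->1, with weight (-13) + 1 + 4 = -8.
Optimal value attained by: walk 1->2->0->1.
Answer: (A^⊗3)[1][1] = -8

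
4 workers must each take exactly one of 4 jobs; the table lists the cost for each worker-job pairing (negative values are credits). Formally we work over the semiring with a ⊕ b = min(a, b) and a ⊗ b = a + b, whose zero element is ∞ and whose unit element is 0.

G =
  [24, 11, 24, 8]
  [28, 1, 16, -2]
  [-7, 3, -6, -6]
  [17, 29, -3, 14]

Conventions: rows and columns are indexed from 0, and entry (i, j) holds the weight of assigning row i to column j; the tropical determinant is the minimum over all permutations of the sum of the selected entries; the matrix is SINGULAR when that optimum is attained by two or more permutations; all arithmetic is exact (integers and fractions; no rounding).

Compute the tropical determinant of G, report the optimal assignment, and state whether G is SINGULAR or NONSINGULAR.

σ = (0, 1, 2, 3): 24 + 1 + (-6) + 14 = 33
σ = (0, 1, 3, 2): 24 + 1 + (-6) + (-3) = 16
σ = (0, 2, 1, 3): 24 + 16 + 3 + 14 = 57
σ = (0, 2, 3, 1): 24 + 16 + (-6) + 29 = 63
σ = (0, 3, 1, 2): 24 + (-2) + 3 + (-3) = 22
σ = (0, 3, 2, 1): 24 + (-2) + (-6) + 29 = 45
σ = (1, 0, 2, 3): 11 + 28 + (-6) + 14 = 47
σ = (1, 0, 3, 2): 11 + 28 + (-6) + (-3) = 30
σ = (1, 2, 0, 3): 11 + 16 + (-7) + 14 = 34
σ = (1, 2, 3, 0): 11 + 16 + (-6) + 17 = 38
σ = (1, 3, 0, 2): 11 + (-2) + (-7) + (-3) = -1
σ = (1, 3, 2, 0): 11 + (-2) + (-6) + 17 = 20
σ = (2, 0, 1, 3): 24 + 28 + 3 + 14 = 69
σ = (2, 0, 3, 1): 24 + 28 + (-6) + 29 = 75
σ = (2, 1, 0, 3): 24 + 1 + (-7) + 14 = 32
σ = (2, 1, 3, 0): 24 + 1 + (-6) + 17 = 36
σ = (2, 3, 0, 1): 24 + (-2) + (-7) + 29 = 44
σ = (2, 3, 1, 0): 24 + (-2) + 3 + 17 = 42
σ = (3, 0, 1, 2): 8 + 28 + 3 + (-3) = 36
σ = (3, 0, 2, 1): 8 + 28 + (-6) + 29 = 59
σ = (3, 1, 0, 2): 8 + 1 + (-7) + (-3) = -1
σ = (3, 1, 2, 0): 8 + 1 + (-6) + 17 = 20
σ = (3, 2, 0, 1): 8 + 16 + (-7) + 29 = 46
σ = (3, 2, 1, 0): 8 + 16 + 3 + 17 = 44
Optimal value attained by: σ = (1, 3, 0, 2).
Answer: det⊕(G) = -1; verdict: SINGULAR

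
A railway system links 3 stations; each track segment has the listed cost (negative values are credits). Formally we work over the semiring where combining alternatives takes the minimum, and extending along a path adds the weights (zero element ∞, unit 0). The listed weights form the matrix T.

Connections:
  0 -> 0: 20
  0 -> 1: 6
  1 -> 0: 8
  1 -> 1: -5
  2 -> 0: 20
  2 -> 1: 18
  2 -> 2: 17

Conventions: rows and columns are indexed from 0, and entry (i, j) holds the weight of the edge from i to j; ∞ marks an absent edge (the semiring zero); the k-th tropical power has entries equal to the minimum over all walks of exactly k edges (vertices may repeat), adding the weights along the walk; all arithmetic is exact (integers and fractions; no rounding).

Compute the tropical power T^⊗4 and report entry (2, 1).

T^⊗2:
  [14, 1, ∞]
  [3, -10, ∞]
  [26, 13, 34]
T^⊗3:
  [9, -4, ∞]
  [-2, -15, ∞]
  [21, 8, 51]
T^⊗4:
  [4, -9, ∞]
  [-7, -20, ∞]
  [16, 3, 68]
Key observation: the optimum is the walk 2->1->1->1->1, with weight 18 + (-5) + (-5) + (-5) = 3.
Optimal value attained by: walk 2->1->1->1->1.
Answer: (T^⊗4)[2][1] = 3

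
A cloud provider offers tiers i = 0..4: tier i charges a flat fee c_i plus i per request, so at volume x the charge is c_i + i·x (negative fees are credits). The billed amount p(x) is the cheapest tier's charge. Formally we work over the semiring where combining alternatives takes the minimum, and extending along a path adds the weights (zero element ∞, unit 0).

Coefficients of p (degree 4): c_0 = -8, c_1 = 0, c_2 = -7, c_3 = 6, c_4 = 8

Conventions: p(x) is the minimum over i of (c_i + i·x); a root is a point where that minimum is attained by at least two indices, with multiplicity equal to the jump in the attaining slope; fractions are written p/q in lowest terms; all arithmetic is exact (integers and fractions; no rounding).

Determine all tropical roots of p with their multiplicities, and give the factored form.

hull edge (i=0, c=-8) to (i=2, c=-7): slope 1/2, span 2
hull edge (i=2, c=-7) to (i=4, c=8): slope 15/2, span 2
Factored form: p(x) = 8 ⊗ (x ⊕ (-15/2)) ⊗ (x ⊕ (-15/2)) ⊗ (x ⊕ (-1/2)) ⊗ (x ⊕ (-1/2))
Answer: roots = -15/2 (mult 2), -1/2 (mult 2)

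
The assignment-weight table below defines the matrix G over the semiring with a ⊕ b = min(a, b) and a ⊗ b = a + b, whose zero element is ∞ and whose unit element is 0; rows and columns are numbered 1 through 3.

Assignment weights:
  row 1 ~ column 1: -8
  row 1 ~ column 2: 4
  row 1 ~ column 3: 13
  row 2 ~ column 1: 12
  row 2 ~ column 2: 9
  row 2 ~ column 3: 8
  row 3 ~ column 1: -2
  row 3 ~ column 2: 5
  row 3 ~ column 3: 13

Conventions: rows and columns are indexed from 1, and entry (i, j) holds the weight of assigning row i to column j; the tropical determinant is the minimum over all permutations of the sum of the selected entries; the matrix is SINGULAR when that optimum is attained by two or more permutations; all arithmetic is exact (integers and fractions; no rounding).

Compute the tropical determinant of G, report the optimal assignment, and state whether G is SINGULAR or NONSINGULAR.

σ = (1, 2, 3): (-8) + 9 + 13 = 14
σ = (1, 3, 2): (-8) + 8 + 5 = 5
σ = (2, 1, 3): 4 + 12 + 13 = 29
σ = (2, 3, 1): 4 + 8 + (-2) = 10
σ = (3, 1, 2): 13 + 12 + 5 = 30
σ = (3, 2, 1): 13 + 9 + (-2) = 20
Optimal value attained by: σ = (1, 3, 2).
Answer: det⊕(G) = 5; verdict: NONSINGULAR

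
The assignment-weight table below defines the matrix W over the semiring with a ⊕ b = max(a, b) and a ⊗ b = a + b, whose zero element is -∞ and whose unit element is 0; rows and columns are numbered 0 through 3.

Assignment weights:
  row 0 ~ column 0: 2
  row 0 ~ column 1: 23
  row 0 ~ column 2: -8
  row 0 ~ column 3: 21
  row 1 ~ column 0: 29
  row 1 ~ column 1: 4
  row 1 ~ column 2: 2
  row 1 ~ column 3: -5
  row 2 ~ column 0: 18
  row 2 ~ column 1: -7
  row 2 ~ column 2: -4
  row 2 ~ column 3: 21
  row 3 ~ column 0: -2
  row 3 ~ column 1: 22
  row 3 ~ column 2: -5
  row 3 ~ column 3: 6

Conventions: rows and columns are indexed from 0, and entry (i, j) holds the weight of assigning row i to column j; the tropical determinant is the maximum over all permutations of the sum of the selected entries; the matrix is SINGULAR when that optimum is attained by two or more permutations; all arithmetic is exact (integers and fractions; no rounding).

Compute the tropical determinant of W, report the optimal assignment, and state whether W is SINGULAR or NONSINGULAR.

σ = (0, 1, 2, 3): 2 + 4 + (-4) + 6 = 8
σ = (0, 1, 3, 2): 2 + 4 + 21 + (-5) = 22
σ = (0, 2, 1, 3): 2 + 2 + (-7) + 6 = 3
σ = (0, 2, 3, 1): 2 + 2 + 21 + 22 = 47
σ = (0, 3, 1, 2): 2 + (-5) + (-7) + (-5) = -15
σ = (0, 3, 2, 1): 2 + (-5) + (-4) + 22 = 15
σ = (1, 0, 2, 3): 23 + 29 + (-4) + 6 = 54
σ = (1, 0, 3, 2): 23 + 29 + 21 + (-5) = 68
σ = (1, 2, 0, 3): 23 + 2 + 18 + 6 = 49
σ = (1, 2, 3, 0): 23 + 2 + 21 + (-2) = 44
σ = (1, 3, 0, 2): 23 + (-5) + 18 + (-5) = 31
σ = (1, 3, 2, 0): 23 + (-5) + (-4) + (-2) = 12
σ = (2, 0, 1, 3): (-8) + 29 + (-7) + 6 = 20
σ = (2, 0, 3, 1): (-8) + 29 + 21 + 22 = 64
σ = (2, 1, 0, 3): (-8) + 4 + 18 + 6 = 20
σ = (2, 1, 3, 0): (-8) + 4 + 21 + (-2) = 15
σ = (2, 3, 0, 1): (-8) + (-5) + 18 + 22 = 27
σ = (2, 3, 1, 0): (-8) + (-5) + (-7) + (-2) = -22
σ = (3, 0, 1, 2): 21 + 29 + (-7) + (-5) = 38
σ = (3, 0, 2, 1): 21 + 29 + (-4) + 22 = 68
σ = (3, 1, 0, 2): 21 + 4 + 18 + (-5) = 38
σ = (3, 1, 2, 0): 21 + 4 + (-4) + (-2) = 19
σ = (3, 2, 0, 1): 21 + 2 + 18 + 22 = 63
σ = (3, 2, 1, 0): 21 + 2 + (-7) + (-2) = 14
Optimal value attained by: σ = (1, 0, 3, 2).
Answer: det⊕(W) = 68; verdict: SINGULAR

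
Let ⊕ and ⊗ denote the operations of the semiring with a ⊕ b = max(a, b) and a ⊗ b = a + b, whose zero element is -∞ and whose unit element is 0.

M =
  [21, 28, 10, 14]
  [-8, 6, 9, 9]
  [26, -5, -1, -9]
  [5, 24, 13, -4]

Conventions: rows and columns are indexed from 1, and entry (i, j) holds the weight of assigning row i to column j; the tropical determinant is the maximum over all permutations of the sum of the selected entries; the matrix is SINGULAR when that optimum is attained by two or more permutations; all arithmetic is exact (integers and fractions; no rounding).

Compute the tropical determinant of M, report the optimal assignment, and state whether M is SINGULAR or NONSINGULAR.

σ = (1, 2, 3, 4): 21 + 6 + (-1) + (-4) = 22
σ = (1, 2, 4, 3): 21 + 6 + (-9) + 13 = 31
σ = (1, 3, 2, 4): 21 + 9 + (-5) + (-4) = 21
σ = (1, 3, 4, 2): 21 + 9 + (-9) + 24 = 45
σ = (1, 4, 2, 3): 21 + 9 + (-5) + 13 = 38
σ = (1, 4, 3, 2): 21 + 9 + (-1) + 24 = 53
σ = (2, 1, 3, 4): 28 + (-8) + (-1) + (-4) = 15
σ = (2, 1, 4, 3): 28 + (-8) + (-9) + 13 = 24
σ = (2, 3, 1, 4): 28 + 9 + 26 + (-4) = 59
σ = (2, 3, 4, 1): 28 + 9 + (-9) + 5 = 33
σ = (2, 4, 1, 3): 28 + 9 + 26 + 13 = 76
σ = (2, 4, 3, 1): 28 + 9 + (-1) + 5 = 41
σ = (3, 1, 2, 4): 10 + (-8) + (-5) + (-4) = -7
σ = (3, 1, 4, 2): 10 + (-8) + (-9) + 24 = 17
σ = (3, 2, 1, 4): 10 + 6 + 26 + (-4) = 38
σ = (3, 2, 4, 1): 10 + 6 + (-9) + 5 = 12
σ = (3, 4, 1, 2): 10 + 9 + 26 + 24 = 69
σ = (3, 4, 2, 1): 10 + 9 + (-5) + 5 = 19
σ = (4, 1, 2, 3): 14 + (-8) + (-5) + 13 = 14
σ = (4, 1, 3, 2): 14 + (-8) + (-1) + 24 = 29
σ = (4, 2, 1, 3): 14 + 6 + 26 + 13 = 59
σ = (4, 2, 3, 1): 14 + 6 + (-1) + 5 = 24
σ = (4, 3, 1, 2): 14 + 9 + 26 + 24 = 73
σ = (4, 3, 2, 1): 14 + 9 + (-5) + 5 = 23
Optimal value attained by: σ = (2, 4, 1, 3).
Answer: det⊕(M) = 76; verdict: NONSINGULAR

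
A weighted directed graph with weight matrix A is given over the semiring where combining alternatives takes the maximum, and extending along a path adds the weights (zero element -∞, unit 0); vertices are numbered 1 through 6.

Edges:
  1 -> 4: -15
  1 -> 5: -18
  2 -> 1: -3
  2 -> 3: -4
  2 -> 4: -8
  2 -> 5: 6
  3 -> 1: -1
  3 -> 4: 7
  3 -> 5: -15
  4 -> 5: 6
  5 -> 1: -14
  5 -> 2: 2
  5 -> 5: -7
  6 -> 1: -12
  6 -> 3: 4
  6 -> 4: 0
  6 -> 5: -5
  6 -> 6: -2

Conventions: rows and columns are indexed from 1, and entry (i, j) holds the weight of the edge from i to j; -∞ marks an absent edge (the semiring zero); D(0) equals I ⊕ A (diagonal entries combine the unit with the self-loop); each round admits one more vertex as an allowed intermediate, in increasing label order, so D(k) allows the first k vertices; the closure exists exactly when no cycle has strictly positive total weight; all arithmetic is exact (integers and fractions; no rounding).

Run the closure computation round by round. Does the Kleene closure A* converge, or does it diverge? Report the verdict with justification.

D(0):
  [0, -∞, -∞, -15, -18, -∞]
  [-3, 0, -4, -8, 6, -∞]
  [-1, -∞, 0, 7, -15, -∞]
  [-∞, -∞, -∞, 0, 6, -∞]
  [-14, 2, -∞, -∞, 0, -∞]
  [-12, -∞, 4, 0, -5, 0]
D(1):
  [0, -∞, -∞, -15, -18, -∞]
  [-3, 0, -4, -8, 6, -∞]
  [-1, -∞, 0, 7, -15, -∞]
  [-∞, -∞, -∞, 0, 6, -∞]
  [-14, 2, -∞, -29, 0, -∞]
  [-12, -∞, 4, 0, -5, 0]
Detection: at round 2, diagonal entry (5, 5) turns strictly positive.
Key observation: the cycle 5->2->5 has total weight 2 + 6, which is strictly positive.
Answer: DIVERGES — positive cycle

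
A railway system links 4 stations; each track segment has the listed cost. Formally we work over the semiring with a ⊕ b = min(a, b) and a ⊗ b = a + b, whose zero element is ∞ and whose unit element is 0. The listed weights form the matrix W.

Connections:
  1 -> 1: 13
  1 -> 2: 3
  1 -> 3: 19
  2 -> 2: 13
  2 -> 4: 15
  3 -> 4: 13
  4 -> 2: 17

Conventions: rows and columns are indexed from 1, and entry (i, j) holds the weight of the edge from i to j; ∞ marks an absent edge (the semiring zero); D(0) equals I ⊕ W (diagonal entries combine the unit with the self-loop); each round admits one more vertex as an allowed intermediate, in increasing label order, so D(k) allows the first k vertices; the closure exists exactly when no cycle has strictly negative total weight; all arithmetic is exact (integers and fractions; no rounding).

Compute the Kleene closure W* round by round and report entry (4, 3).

D(0):
  [0, 3, 19, ∞]
  [∞, 0, ∞, 15]
  [∞, ∞, 0, 13]
  [∞, 17, ∞, 0]
D(1):
  [0, 3, 19, ∞]
  [∞, 0, ∞, 15]
  [∞, ∞, 0, 13]
  [∞, 17, ∞, 0]
D(2):
  [0, 3, 19, 18]
  [∞, 0, ∞, 15]
  [∞, ∞, 0, 13]
  [∞, 17, ∞, 0]
D(3):
  [0, 3, 19, 18]
  [∞, 0, ∞, 15]
  [∞, ∞, 0, 13]
  [∞, 17, ∞, 0]
D(4):
  [0, 3, 19, 18]
  [∞, 0, ∞, 15]
  [∞, 30, 0, 13]
  [∞, 17, ∞, 0]
Answer: W*[4][3] = ∞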